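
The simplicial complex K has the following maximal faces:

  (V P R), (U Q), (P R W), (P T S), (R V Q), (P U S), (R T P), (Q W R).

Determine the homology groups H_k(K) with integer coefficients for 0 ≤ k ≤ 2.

Fix the vertex order P < Q < R < S < T < U < V < W and write every simplex with vertices in increasing order. Then dim K = 2 and the simplices of K are:

  0-simplices (8): P, Q, R, S, T, U, V, W
  1-simplices (15): PR, PS, PT, PU, PV, PW, QR, QU, QV, QW, RT, RV, RW, ST, SU
  2-simplices (7): PRT, PRV, PRW, PST, PSU, QRV, QRW

so the chain groups are C_0 ≅ Z^8, C_1 ≅ Z^15, C_2 ≅ Z^7.

∂_1: C_1 → C_0 sends each edge [p,q] (with p < q) to q − p. For instance
  ∂RW = W − R.
This gives a 8×15 integer matrix of rank 7; reducing to Smith normal form yields diagonal entries (1,1,1,1,1,1,1).

∂_2: C_2 → C_1 sends each 2-simplex [p,q,r] to [q,r] − [p,r] + [p,q]. For instance
  ∂PSU = SU − PU + PS,
  ∂PRW = RW − PW + PR.
The resulting 15×7 matrix has rank 7, and its Smith normal form has invariant factors (1,1,1,1,1,1,1).

Now H_k = ker ∂_k / im ∂_{k+1}, so:

  H_0: rank C_0 − rank ∂_1 = 8 − 7 = 1, and the invariant factors of ∂_1 are all 1, so H_0 ≅ Z.
  H_1: rank ker ∂_1 − rank ∂_2 = (15 − 7) − 7 = 1, and the invariant factors of ∂_2 are all 1, so H_1 ≅ Z.
  H_2: rank ker ∂_2 − rank ∂_3 = (7 − 7) − 0 = 0, and there is no ∂_3, so H_2 ≅ 0.

As a check, the Euler characteristic is 8 − 15 + 7 = 0, which agrees with 1 − 1 + 0 = 0.

H_0 = Z,  H_1 = Z,  H_2 = 0.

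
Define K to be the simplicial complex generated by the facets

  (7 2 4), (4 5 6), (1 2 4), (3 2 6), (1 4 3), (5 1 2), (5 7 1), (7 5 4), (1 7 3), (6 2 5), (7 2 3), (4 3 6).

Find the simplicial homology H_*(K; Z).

H_0 ≅ Z,  H_1 ≅ Z/2,  H_2 = 0.

Fix the vertex order 1 < 2 < 3 < 4 < 5 < 6 < 7 and write every simplex with vertices in increasing order. Then dim K = 2 and the simplices of K are:

  0-simplices (7): [1], [2], [3], [4], [5], [6], [7]
  1-simplices (18): [1,2], [1,3], [1,4], [1,5], [1,7], [2,3], [2,4], [2,5], [2,6], [2,7], [3,4], [3,6], [3,7], [4,5], [4,6], [4,7], [5,6], [5,7]
  2-simplices (12): [1,2,4], [1,2,5], [1,3,4], [1,3,7], [1,5,7], [2,3,6], [2,3,7], [2,4,7], [2,5,6], [3,4,6], [4,5,6], [4,5,7]

Hence C_0 ≅ Z^7, C_1 ≅ Z^18, C_2 ≅ Z^12.

∂_1: C_1 → C_0 sends each edge [p,q] (with p < q) to q − p. For instance
  ∂[3,7] = [7] − [3].
The 7×18 boundary matrix has rank 6 and Smith normal form diag(1,1,1,1,1,1).

Boundary ∂_2: C_2 → C_1 maps a triangle to the signed sum of its edges. For instance
  ∂[1,5,7] = [5,7] − [1,7] + [1,5],
  ∂[2,4,7] = [4,7] − [2,7] + [2,4].
The 18×12 boundary matrix has rank 12 and Smith normal form diag(1,1,1,1,1,1,1,1,1,1,1,2).

From H_k ≅ ker(∂_k) / im(∂_{k+1}) we obtain:

  H_0: rank C_0 − rank ∂_1 = 7 − 6 = 1, and the invariant factors of ∂_1 are all 1, so H_0 = Z.
  H_1: rank ker ∂_1 − rank ∂_2 = (18 − 6) − 12 = 0, and ∂_2 has invariant factor 2 > 1, so H_1 = Z/2.
  H_2: rank ker ∂_2 − rank ∂_3 = (12 − 12) − 0 = 0, and there is no ∂_3, so H_2 = 0.

As a check, the Euler characteristic is 7 − 18 + 12 = 1, which agrees with 1 − 0 + 0 = 1.
(K is a triangulation of the real projective plane RP^2.)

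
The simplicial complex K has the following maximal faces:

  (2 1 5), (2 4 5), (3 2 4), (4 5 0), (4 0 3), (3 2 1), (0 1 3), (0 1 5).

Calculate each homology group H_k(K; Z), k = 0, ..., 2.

Take the total order 0 < 1 < 2 < 3 < 4 < 5 on the vertex set. Then K (dimension 2) consists of the simplices:

  0-simplices (6): [0], [1], [2], [3], [4], [5]
  1-simplices (12): [0,1], [0,3], [0,4], [0,5], [1,2], [1,3], [1,5], [2,3], [2,4], [2,5], [3,4], [4,5]
  2-simplices (8): [0,1,3], [0,1,5], [0,3,4], [0,4,5], [1,2,3], [1,2,5], [2,3,4], [2,4,5]

Hence C_0 ≅ Z^6, C_1 ≅ Z^12, C_2 ≅ Z^8.

The boundary map ∂_1: C_1 → C_0 is given by ∂[p,q] = [q] − [p]. For instance
  ∂[0,5] = [5] − [0].
This gives a 6×12 integer matrix of rank 5; reducing to Smith normal form yields diagonal entries (1,1,1,1,1).

The boundary map ∂_2: C_2 → C_1 maps a triangle to the signed sum of its edges. For instance
  ∂[0,4,5] = [4,5] − [0,5] + [0,4],
  ∂[0,1,5] = [1,5] − [0,5] + [0,1].
As a 12×8 matrix over Z this has rank 7, with invariant factors (1,1,1,1,1,1,1).

Now H_k = ker ∂_k / im ∂_{k+1}, so:

  H_0: rank C_0 − rank ∂_1 = 6 − 5 = 1, and the invariant factors of ∂_1 are all 1, so H_0 = Z.
  H_1: rank ker ∂_1 − rank ∂_2 = (12 − 5) − 7 = 0, and the invariant factors of ∂_2 are all 1, so H_1 = 0.
  H_2: rank ker ∂_2 − rank ∂_3 = (8 − 7) − 0 = 1, and there is no ∂_3, so H_2 = Z.

As a check, the Euler characteristic is 6 − 12 + 8 = 2, which agrees with 1 − 0 + 1 = 2.

H_0 = Z,  H_1 = 0,  H_2 = Z.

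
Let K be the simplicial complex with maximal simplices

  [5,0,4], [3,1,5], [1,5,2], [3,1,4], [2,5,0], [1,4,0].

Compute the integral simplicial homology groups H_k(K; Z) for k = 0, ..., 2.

H_0 ≅ Z,  H_1 ≅ Z,  H_2 = 0.

Order the vertices as 0 < 1 < 2 < 3 < 4 < 5. Listing each simplex with vertices in this order, K has dimension 2 with simplices:

  0-simplices (6): [0], [1], [2], [3], [4], [5]
  1-simplices (12): [0,1], [0,2], [0,4], [0,5], [1,2], [1,3], [1,4], [1,5], [2,5], [3,4], [3,5], [4,5]
  2-simplices (6): [0,1,4], [0,2,5], [0,4,5], [1,2,5], [1,3,4], [1,3,5]

Hence C_0 ≅ Z^6, C_1 ≅ Z^12, C_2 ≅ Z^6.

Boundary ∂_1: C_1 → C_0 is given by ∂[p,q] = [q] − [p]. For instance
  ∂[3,4] = [4] − [3].
The 6×12 boundary matrix has rank 5 and Smith normal form diag(1,1,1,1,1).

The boundary map ∂_2: C_2 → C_1 maps a triangle to the signed sum of its edges. For instance
  ∂[0,4,5] = [4,5] − [0,5] + [0,4],
  ∂[0,2,5] = [2,5] − [0,5] + [0,2].
This gives a 12×6 integer matrix of rank 6; reducing to Smith normal form yields diagonal entries (1,1,1,1,1,1).

Now H_k = ker ∂_k / im ∂_{k+1}, so:

  H_0: rank C_0 − rank ∂_1 = 6 − 5 = 1, and the invariant factors of ∂_1 are all 1, so H_0 = Z.
  H_1: rank ker ∂_1 − rank ∂_2 = (12 − 5) − 6 = 1, and the invariant factors of ∂_2 are all 1, so H_1 = Z.
  H_2: rank ker ∂_2 − rank ∂_3 = (6 − 6) − 0 = 0, and there is no ∂_3, so H_2 = 0.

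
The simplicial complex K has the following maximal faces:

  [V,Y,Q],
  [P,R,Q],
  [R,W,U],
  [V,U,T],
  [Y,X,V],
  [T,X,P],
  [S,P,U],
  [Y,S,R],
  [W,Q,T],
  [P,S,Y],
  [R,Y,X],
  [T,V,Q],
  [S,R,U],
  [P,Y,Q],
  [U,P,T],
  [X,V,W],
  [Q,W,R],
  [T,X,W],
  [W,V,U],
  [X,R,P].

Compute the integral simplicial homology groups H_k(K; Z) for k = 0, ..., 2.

We work with the vertex ordering P < Q < R < S < T < U < V < W < X < Y. The simplices of K, each written with vertices in increasing order, are:

  0-simplices (10): P, Q, R, S, T, U, V, W, X, Y
  1-simplices (30): PQ, PR, PS, PT, PU, PX, PY, QR, QT, QV, QW, QY, RS, RU, RW, RX, RY, SU, SY, TU, TV, TW, TX, UV, UW, VW, VX, VY, WX, XY
  2-simplices (20): PQR, PQY, PRX, PSU, PSY, PTU, PTX, QRW, QTV, QTW, QVY, RSU, RSY, RUW, RXY, TUV, TWX, UVW, VWX, VXY

Hence C_0 ≅ Z^10, C_1 ≅ Z^30, C_2 ≅ Z^20.

The boundary map ∂_1: C_1 → C_0 maps an edge to its endpoints' difference, ∂[p,q] = q − p. For instance
  ∂VX = X − V.
As a 10×30 matrix over Z this has rank 9, with invariant factors (1,1,1,1,1,1,1,1,1).

The boundary map ∂_2: C_2 → C_1 sends each 2-simplex [p,q,r] to [q,r] − [p,r] + [p,q]. For instance
  ∂RXY = XY − RY + RX,
  ∂PRX = RX − PX + PR.
The resulting 30×20 matrix has rank 20, and its Smith normal form has invariant factors (1,1,1,1,1,1,1,1,1,1,1,1,1,1,1,1,1,1,1,2).

Computing H_k = (kernel of ∂_k) / (image of ∂_{k+1}):

  H_0: rank C_0 − rank ∂_1 = 10 − 9 = 1, and the invariant factors of ∂_1 are all 1, so H_0 = Z.
  H_1: rank ker ∂_1 − rank ∂_2 = (30 − 9) − 20 = 1, and ∂_2 has invariant factor 2 > 1, so H_1 = Z × Z/2.
  H_2: rank ker ∂_2 − rank ∂_3 = (20 − 20) − 0 = 0, and there is no ∂_3, so H_2 = 0.

H_0 = Z,  H_1 = Z × Z/2,  H_2 = 0.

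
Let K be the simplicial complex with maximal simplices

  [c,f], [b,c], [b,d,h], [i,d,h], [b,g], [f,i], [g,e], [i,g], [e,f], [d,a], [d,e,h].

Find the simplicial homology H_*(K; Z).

Fix the vertex order a < b < c < d < e < f < g < h < i and write every simplex with vertices in increasing order. Then dim K = 2 and the simplices of K are:

  0-simplices (9): a, b, c, d, e, f, g, h, i
  1-simplices (15): ad, bc, bd, bg, bh, cf, de, dh, di, ef, eg, eh, fi, gi, hi
  2-simplices (3): bdh, deh, dhi

giving chain groups C_0 ≅ Z^9, C_1 ≅ Z^15, C_2 ≅ Z^3.

∂_1: C_1 → C_0 is given by ∂[p,q] = [q] − [p].
This gives a 9×15 integer matrix of rank 8; reducing to Smith normal form yields diagonal entries (1,1,1,1,1,1,1,1).

Boundary ∂_2: C_2 → C_1 acts by ∂[p,q,r] = [q,r] − [p,r] + [p,q]. For instance
  ∂bdh = dh − bh + bd,
  ∂dhi = hi − di + dh.
This gives a 15×3 integer matrix of rank 3; reducing to Smith normal form yields diagonal entries (1,1,1).

Now H_k = ker ∂_k / im ∂_{k+1}, so:

  H_0: rank C_0 − rank ∂_1 = 9 − 8 = 1, and the invariant factors of ∂_1 are all 1, so H_0 = Z.
  H_1: rank ker ∂_1 − rank ∂_2 = (15 − 8) − 3 = 4, and the invariant factors of ∂_2 are all 1, so H_1 = Z^4.
  H_2: rank ker ∂_2 − rank ∂_3 = (3 − 3) − 0 = 0, and there is no ∂_3, so H_2 = 0.

As a check, the Euler characteristic is 9 − 15 + 3 = -3, which agrees with 1 − 4 + 0 = -3.

H_0 = Z,  H_1 = Z^4,  H_2 = 0.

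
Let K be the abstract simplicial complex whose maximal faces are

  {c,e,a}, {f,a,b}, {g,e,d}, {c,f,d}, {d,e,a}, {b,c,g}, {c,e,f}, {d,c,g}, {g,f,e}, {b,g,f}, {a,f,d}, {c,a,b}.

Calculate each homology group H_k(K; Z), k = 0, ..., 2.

H_0 = Z,  H_1 = Z/2,  H_2 = 0.

Order the vertices as a < b < c < d < e < f < g. Listing each simplex with vertices in this order, K has dimension 2 with simplices:

  0-simplices (7): a, b, c, d, e, f, g
  1-simplices (18): ab, ac, ad, ae, af, bc, bf, bg, cd, ce, cf, cg, de, df, dg, ef, eg, fg
  2-simplices (12): abc, abf, ace, ade, adf, bcg, bfg, cdf, cdg, cef, deg, efg

Hence C_0 ≅ Z^7, C_1 ≅ Z^18, C_2 ≅ Z^12.

Boundary ∂_1: C_1 → C_0 maps an edge to its endpoints' difference, ∂[p,q] = q − p. For instance
  ∂eg = g − e.
The 7×18 boundary matrix has rank 6 and Smith normal form diag(1,1,1,1,1,1).

∂_2: C_2 → C_1 maps a triangle to the signed sum of its edges. For instance
  ∂bfg = fg − bg + bf,
  ∂abf = bf − af + ab.
The 18×12 boundary matrix has rank 12 and Smith normal form diag(1,1,1,1,1,1,1,1,1,1,1,2).

Reading off H_k = ker ∂_k / im ∂_{k+1}:

  H_0: rank C_0 − rank ∂_1 = 7 − 6 = 1, and the invariant factors of ∂_1 are all 1, so H_0 ≅ Z.
  H_1: rank ker ∂_1 − rank ∂_2 = (18 − 6) − 12 = 0, and ∂_2 has invariant factor 2 > 1, so H_1 ≅ Z/2.
  H_2: rank ker ∂_2 − rank ∂_3 = (12 − 12) − 0 = 0, and there is no ∂_3, so H_2 ≅ 0.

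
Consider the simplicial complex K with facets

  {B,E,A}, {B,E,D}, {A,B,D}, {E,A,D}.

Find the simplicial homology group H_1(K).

H_1 = 0.

Take the total order A < B < D < E on the vertex set. Then K (dimension 2) consists of the simplices:

  0-simplices (4): A, B, D, E
  1-simplices (6): AB, AD, AE, BD, BE, DE
  2-simplices (4): ABD, ABE, ADE, BDE

giving chain groups C_0 ≅ Z^4, C_1 ≅ Z^6, C_2 ≅ Z^4.

Boundary ∂_1: C_1 → C_0 is given by ∂[p,q] = [q] − [p]. For instance
  ∂DE = E − D.
The 4×6 boundary matrix has rank 3 and Smith normal form diag(1,1,1).

The boundary map ∂_2: C_2 → C_1 sends each 2-simplex [p,q,r] to [q,r] − [p,r] + [p,q]. For instance
  ∂BDE = DE − BE + BD,
  ∂ABD = BD − AD + AB.
This gives a 6×4 integer matrix of rank 3; reducing to Smith normal form yields diagonal entries (1,1,1).

Now H_k = ker ∂_k / im ∂_{k+1}, so:

  H_1: rank ker ∂_1 − rank ∂_2 = (6 − 3) − 3 = 0, and the invariant factors of ∂_2 are all 1, so H_1 = 0.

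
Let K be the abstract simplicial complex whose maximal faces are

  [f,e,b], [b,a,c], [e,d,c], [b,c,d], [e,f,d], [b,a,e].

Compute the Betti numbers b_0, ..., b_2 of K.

We work with the vertex ordering a < b < c < d < e < f. The simplices of K, each written with vertices in increasing order, are:

  0-simplices (6): a, b, c, d, e, f
  1-simplices (12): ab, ac, ae, bc, bd, be, bf, cd, ce, de, df, ef
  2-simplices (6): abc, abe, bcd, bef, cde, def

so the chain groups are C_0 ≅ Z^6, C_1 ≅ Z^12, C_2 ≅ Z^6.

∂_1: C_1 → C_0 maps an edge to its endpoints' difference, ∂[p,q] = q − p. For instance
  ∂ce = e − c.
As a 6×12 matrix over Z this has rank 5, with invariant factors (1,1,1,1,1).

∂_2: C_2 → C_1 sends each 2-simplex [p,q,r] to [q,r] − [p,r] + [p,q]. For instance
  ∂abc = bc − ac + ab,
  ∂bcd = cd − bd + bc.
The resulting 12×6 matrix has rank 6, and its Smith normal form has invariant factors (1,1,1,1,1,1).

From H_k ≅ ker(∂_k) / im(∂_{k+1}) we obtain:

  H_0: rank C_0 − rank ∂_1 = 6 − 5 = 1, and the invariant factors of ∂_1 are all 1, so H_0 ≅ Z.
  H_1: rank ker ∂_1 − rank ∂_2 = (12 − 5) − 6 = 1, and the invariant factors of ∂_2 are all 1, so H_1 ≅ Z.
  H_2: rank ker ∂_2 − rank ∂_3 = (6 − 6) − 0 = 0, and there is no ∂_3, so H_2 ≅ 0.

As a check, the Euler characteristic is 6 − 12 + 6 = 0, which agrees with 1 − 1 + 0 = 0.

Hence the Betti numbers are b_0 = 1, b_1 = 1, b_2 = 0.

b_0 = 1, b_1 = 1, b_2 = 0.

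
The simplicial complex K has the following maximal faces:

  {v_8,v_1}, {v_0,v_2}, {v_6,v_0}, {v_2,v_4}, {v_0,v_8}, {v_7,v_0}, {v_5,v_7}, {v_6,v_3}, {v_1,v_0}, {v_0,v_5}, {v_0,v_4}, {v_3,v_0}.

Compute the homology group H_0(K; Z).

Fix the vertex order v_0 < v_1 < v_2 < v_3 < v_4 < v_5 < v_6 < v_7 < v_8 and write every simplex with vertices in increasing order. Then dim K = 1 and the simplices of K are:

  0-simplices (9): [v_0], [v_1], [v_2], [v_3], [v_4], [v_5], [v_6], [v_7], [v_8]
  1-simplices (12): [v_0,v_1], [v_0,v_2], [v_0,v_3], [v_0,v_4], [v_0,v_5], [v_0,v_6], [v_0,v_7], [v_0,v_8], [v_1,v_8], [v_2,v_4], [v_3,v_6], [v_5,v_7]

so the chain groups are C_0 ≅ Z^9, C_1 ≅ Z^12.

∂_1: C_1 → C_0 is given by ∂[p,q] = [q] − [p]. For instance
  ∂[v_0,v_2] = [v_2] − [v_0].
The resulting 9×12 matrix has rank 8, and its Smith normal form has invariant factors (1,1,1,1,1,1,1,1).

Now H_k = ker ∂_k / im ∂_{k+1}, so:

  H_0: rank C_0 − rank ∂_1 = 9 − 8 = 1, and the invariant factors of ∂_1 are all 1, so H_0 = Z.

H_0 = Z.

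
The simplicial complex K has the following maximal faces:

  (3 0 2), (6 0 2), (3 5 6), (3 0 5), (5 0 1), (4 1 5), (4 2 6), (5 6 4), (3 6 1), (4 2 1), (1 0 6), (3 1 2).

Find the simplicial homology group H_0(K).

K has 7 vertices, 18 edges, 12 triangles.
rank ∂_0 = 0, rank ∂_1 = 6 ⇒ b_0 = 7 − 0 − 6 = 1; all invariant factors of ∂_1 are 1 so no torsion. So H_0 ≅ Z.

H_0 ≅ Z.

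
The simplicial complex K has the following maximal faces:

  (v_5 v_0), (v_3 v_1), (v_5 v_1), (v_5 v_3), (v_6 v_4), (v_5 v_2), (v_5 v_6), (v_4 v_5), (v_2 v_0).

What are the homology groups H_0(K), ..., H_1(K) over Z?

Fix the vertex order v_0 < v_1 < v_2 < v_3 < v_4 < v_5 < v_6 and write every simplex with vertices in increasing order. Then dim K = 1 and the simplices of K are:

  0-simplices (7): [v_0], [v_1], [v_2], [v_3], [v_4], [v_5], [v_6]
  1-simplices (9): [v_0,v_2], [v_0,v_5], [v_1,v_3], [v_1,v_5], [v_2,v_5], [v_3,v_5], [v_4,v_5], [v_4,v_6], [v_5,v_6]

Hence C_0 ≅ Z^7, C_1 ≅ Z^9.

Boundary ∂_1: C_1 → C_0 is given by ∂[p,q] = [q] − [p].
The 7×9 boundary matrix has rank 6 and Smith normal form diag(1,1,1,1,1,1).

Computing H_k = (kernel of ∂_k) / (image of ∂_{k+1}):

  H_0: rank C_0 − rank ∂_1 = 7 − 6 = 1, and the invariant factors of ∂_1 are all 1, so H_0 = Z.
  H_1: rank ker ∂_1 − rank ∂_2 = (9 − 6) − 0 = 3, and there is no ∂_2, so H_1 = Z^3.

As a check, the Euler characteristic is 7 − 9 = -2, which agrees with 1 − 3 = -2.

H_0 ≅ Z,  H_1 ≅ Z^3.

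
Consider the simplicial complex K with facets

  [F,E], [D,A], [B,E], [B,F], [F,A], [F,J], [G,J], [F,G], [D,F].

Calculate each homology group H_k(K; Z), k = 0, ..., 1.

H_0 = Z,  H_1 = Z^3.

Order the vertices as A < B < D < E < F < G < J. Listing each simplex with vertices in this order, K has dimension 1 with simplices:

  0-simplices (7): A, B, D, E, F, G, J
  1-simplices (9): AD, AF, BE, BF, DF, EF, FG, FJ, GJ

Hence C_0 ≅ Z^7, C_1 ≅ Z^9.

∂_1: C_1 → C_0 sends each edge [p,q] (with p < q) to q − p. For instance
  ∂AD = D − A.
As a 7×9 matrix over Z this has rank 6, with invariant factors (1,1,1,1,1,1).

From H_k ≅ ker(∂_k) / im(∂_{k+1}) we obtain:

  H_0: rank C_0 − rank ∂_1 = 7 − 6 = 1, and the invariant factors of ∂_1 are all 1, so H_0 ≅ Z.
  H_1: rank ker ∂_1 − rank ∂_2 = (9 − 6) − 0 = 3, and there is no ∂_2, so H_1 ≅ Z^3.

As a check, the Euler characteristic is 7 − 9 = -2, which agrees with 1 − 3 = -2.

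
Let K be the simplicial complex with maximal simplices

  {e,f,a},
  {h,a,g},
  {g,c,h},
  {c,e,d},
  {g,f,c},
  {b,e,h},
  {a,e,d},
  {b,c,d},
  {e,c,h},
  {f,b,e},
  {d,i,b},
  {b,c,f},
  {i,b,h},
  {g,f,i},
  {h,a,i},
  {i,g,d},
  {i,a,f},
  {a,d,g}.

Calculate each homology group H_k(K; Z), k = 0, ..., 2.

Order the vertices as a < b < c < d < e < f < g < h < i. Listing each simplex with vertices in this order, K has dimension 2 with simplices:

  0-simplices (9): a, b, c, d, e, f, g, h, i
  1-simplices (27): ad, ae, af, ag, ah, ai, bc, bd, be, bf, bh, bi, cd, ce, cf, cg, ch, de, dg, di, ef, eh, fg, fi, gh, gi, hi
  2-simplices (18): ade, adg, aef, afi, agh, ahi, bcd, bcf, bdi, bef, beh, bhi, cde, ceh, cfg, cgh, dgi, fgi

so the chain groups are C_0 ≅ Z^9, C_1 ≅ Z^27, C_2 ≅ Z^18.

Boundary ∂_1: C_1 → C_0 maps an edge to its endpoints' difference, ∂[p,q] = q − p. For instance
  ∂ef = f − e.
The 9×27 boundary matrix has rank 8 and Smith normal form diag(1,1,1,1,1,1,1,1).

∂_2: C_2 → C_1 maps a triangle to the signed sum of its edges. For instance
  ∂adg = dg − ag + ad,
  ∂fgi = gi − fi + fg.
As a 27×18 matrix over Z this has rank 18, with invariant factors (1,1,1,1,1,1,1,1,1,1,1,1,1,1,1,1,1,2).

From H_k ≅ ker(∂_k) / im(∂_{k+1}) we obtain:

  H_0: rank C_0 − rank ∂_1 = 9 − 8 = 1, and the invariant factors of ∂_1 are all 1, so H_0 ≅ Z.
  H_1: rank ker ∂_1 − rank ∂_2 = (27 − 8) − 18 = 1, and ∂_2 has invariant factor 2 > 1, so H_1 ≅ Z × Z/2.
  H_2: rank ker ∂_2 − rank ∂_3 = (18 − 18) − 0 = 0, and there is no ∂_3, so H_2 ≅ 0.

(K is a triangulation of the Klein bottle.)

H_0 = Z,  H_1 = Z × Z/2,  H_2 = 0.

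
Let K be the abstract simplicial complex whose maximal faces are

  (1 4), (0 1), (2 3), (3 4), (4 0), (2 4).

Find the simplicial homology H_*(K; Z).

H_0 = Z,  H_1 = Z^2.

We work with the vertex ordering 0 < 1 < 2 < 3 < 4. The simplices of K, each written with vertices in increasing order, are:

  0-simplices (5): [0], [1], [2], [3], [4]
  1-simplices (6): [0,1], [0,4], [1,4], [2,3], [2,4], [3,4]

giving chain groups C_0 ≅ Z^5, C_1 ≅ Z^6.

Boundary ∂_1: C_1 → C_0 sends each edge [p,q] (with p < q) to q − p.
This gives a 5×6 integer matrix of rank 4; reducing to Smith normal form yields diagonal entries (1,1,1,1).

Now H_k = ker ∂_k / im ∂_{k+1}, so:

  H_0: rank C_0 − rank ∂_1 = 5 − 4 = 1, and the invariant factors of ∂_1 are all 1, so H_0 = Z.
  H_1: rank ker ∂_1 − rank ∂_2 = (6 − 4) − 0 = 2, and there is no ∂_2, so H_1 = Z^2.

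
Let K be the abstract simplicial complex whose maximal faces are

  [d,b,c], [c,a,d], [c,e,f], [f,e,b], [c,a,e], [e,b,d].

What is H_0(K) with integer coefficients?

H_0 = Z.

Order the vertices as a < b < c < d < e < f. Listing each simplex with vertices in this order, K has dimension 2 with simplices:

  0-simplices (6): a, b, c, d, e, f
  1-simplices (12): ac, ad, ae, bc, bd, be, bf, cd, ce, cf, de, ef
  2-simplices (6): acd, ace, bcd, bde, bef, cef

Hence C_0 ≅ Z^6, C_1 ≅ Z^12, C_2 ≅ Z^6.

The boundary map ∂_1: C_1 → C_0 sends each edge [p,q] (with p < q) to q − p. For instance
  ∂be = e − b.
This gives a 6×12 integer matrix of rank 5; reducing to Smith normal form yields diagonal entries (1,1,1,1,1).

∂_2: C_2 → C_1 maps a triangle to the signed sum of its edges. For instance
  ∂bef = ef − bf + be,
  ∂bcd = cd − bd + bc.
The 12×6 boundary matrix has rank 6 and Smith normal form diag(1,1,1,1,1,1).

From H_k ≅ ker(∂_k) / im(∂_{k+1}) we obtain:

  H_0: rank C_0 − rank ∂_1 = 6 − 5 = 1, and the invariant factors of ∂_1 are all 1, so H_0 ≅ Z.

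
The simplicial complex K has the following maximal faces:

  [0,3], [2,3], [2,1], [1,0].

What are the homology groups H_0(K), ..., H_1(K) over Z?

Order the vertices as 0 < 1 < 2 < 3. Listing each simplex with vertices in this order, K has dimension 1 with simplices:

  0-simplices (4): [0], [1], [2], [3]
  1-simplices (4): [0,1], [0,3], [1,2], [2,3]

giving chain groups C_0 ≅ Z^4, C_1 ≅ Z^4.

∂_1: C_1 → C_0 maps an edge to its endpoints' difference, ∂[p,q] = q − p. For instance
  ∂[0,1] = [1] − [0].
The 4×4 boundary matrix has rank 3 and Smith normal form diag(1,1,1).

Reading off H_k = ker ∂_k / im ∂_{k+1}:

  H_0: rank C_0 − rank ∂_1 = 4 − 3 = 1, and the invariant factors of ∂_1 are all 1, so H_0 ≅ Z.
  H_1: rank ker ∂_1 − rank ∂_2 = (4 − 3) − 0 = 1, and there is no ∂_2, so H_1 ≅ Z.

(K is a triangulation of the circle S^1.)

H_0 ≅ Z,  H_1 ≅ Z.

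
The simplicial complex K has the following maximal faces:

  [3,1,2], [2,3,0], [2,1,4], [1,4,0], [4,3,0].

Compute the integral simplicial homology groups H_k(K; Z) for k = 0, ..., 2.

Order the vertices as 0 < 1 < 2 < 3 < 4. Listing each simplex with vertices in this order, K has dimension 2 with simplices:

  0-simplices (5): [0], [1], [2], [3], [4]
  1-simplices (10): [0,1], [0,2], [0,3], [0,4], [1,2], [1,3], [1,4], [2,3], [2,4], [3,4]
  2-simplices (5): [0,1,4], [0,2,3], [0,3,4], [1,2,3], [1,2,4]

giving chain groups C_0 ≅ Z^5, C_1 ≅ Z^10, C_2 ≅ Z^5.

The boundary map ∂_1: C_1 → C_0 is given by ∂[p,q] = [q] − [p].
As a 5×10 matrix over Z this has rank 4, with invariant factors (1,1,1,1).

∂_2: C_2 → C_1 acts by ∂[p,q,r] = [q,r] − [p,r] + [p,q]. For instance
  ∂[0,2,3] = [2,3] − [0,3] + [0,2],
  ∂[1,2,4] = [2,4] − [1,4] + [1,2].
The 10×5 boundary matrix has rank 5 and Smith normal form diag(1,1,1,1,1).

Reading off H_k = ker ∂_k / im ∂_{k+1}:

  H_0: rank C_0 − rank ∂_1 = 5 − 4 = 1, and the invariant factors of ∂_1 are all 1, so H_0 = Z.
  H_1: rank ker ∂_1 − rank ∂_2 = (10 − 4) − 5 = 1, and the invariant factors of ∂_2 are all 1, so H_1 = Z.
  H_2: rank ker ∂_2 − rank ∂_3 = (5 − 5) − 0 = 0, and there is no ∂_3, so H_2 = 0.

H_0 = Z,  H_1 = Z,  H_2 = 0.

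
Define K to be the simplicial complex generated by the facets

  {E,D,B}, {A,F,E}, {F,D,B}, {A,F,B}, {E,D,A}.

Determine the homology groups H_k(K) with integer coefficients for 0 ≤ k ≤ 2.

H_0 = Z,  H_1 = Z,  H_2 = 0.

Order the vertices as A < B < D < E < F. Listing each simplex with vertices in this order, K has dimension 2 with simplices:

  0-simplices (5): A, B, D, E, F
  1-simplices (10): AB, AD, AE, AF, BD, BE, BF, DE, DF, EF
  2-simplices (5): ABF, ADE, AEF, BDE, BDF

so the chain groups are C_0 ≅ Z^5, C_1 ≅ Z^10, C_2 ≅ Z^5.

The boundary map ∂_1: C_1 → C_0 is given by ∂[p,q] = [q] − [p]. For instance
  ∂DF = F − D.
As a 5×10 matrix over Z this has rank 4, with invariant factors (1,1,1,1).

Boundary ∂_2: C_2 → C_1 maps a triangle to the signed sum of its edges. For instance
  ∂ABF = BF − AF + AB,
  ∂BDE = DE − BE + BD.
The 10×5 boundary matrix has rank 5 and Smith normal form diag(1,1,1,1,1).

Now H_k = ker ∂_k / im ∂_{k+1}, so:

  H_0: rank C_0 − rank ∂_1 = 5 − 4 = 1, and the invariant factors of ∂_1 are all 1, so H_0 ≅ Z.
  H_1: rank ker ∂_1 − rank ∂_2 = (10 − 4) − 5 = 1, and the invariant factors of ∂_2 are all 1, so H_1 ≅ Z.
  H_2: rank ker ∂_2 − rank ∂_3 = (5 − 5) − 0 = 0, and there is no ∂_3, so H_2 ≅ 0.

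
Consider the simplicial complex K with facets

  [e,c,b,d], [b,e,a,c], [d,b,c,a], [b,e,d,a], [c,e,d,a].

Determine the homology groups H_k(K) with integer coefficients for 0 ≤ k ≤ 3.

Fix the vertex order a < b < c < d < e and write every simplex with vertices in increasing order. Then dim K = 3 and the simplices of K are:

  0-simplices (5): a, b, c, d, e
  1-simplices (10): ab, ac, ad, ae, bc, bd, be, cd, ce, de
  2-simplices (10): abc, abd, abe, acd, ace, ade, bcd, bce, bde, cde
  3-simplices (5): abcd, abce, abde, acde, bcde

so the chain groups are C_0 ≅ Z^5, C_1 ≅ Z^10, C_2 ≅ Z^10, C_3 ≅ Z^5.

The boundary map ∂_1: C_1 → C_0 is given by ∂[p,q] = [q] − [p].
As a 5×10 matrix over Z this has rank 4, with invariant factors (1,1,1,1).

Boundary ∂_2: C_2 → C_1 sends each 2-simplex [p,q,r] to [q,r] − [p,r] + [p,q]. For instance
  ∂bce = ce − be + bc,
  ∂bde = de − be + bd.
As a 10×10 matrix over Z this has rank 6, with invariant factors (1,1,1,1,1,1).

Boundary ∂_3: C_3 → C_2 sends each 3-simplex σ to the alternating sum Σ_i (−1)^i (σ with its i-th vertex removed). For instance
  ∂abde = bde − ade + abe − abd,
  ∂abce = bce − ace + abe − abc.
As a 10×5 matrix over Z this has rank 4, with invariant factors (1,1,1,1).

From H_k ≅ ker(∂_k) / im(∂_{k+1}) we obtain:

  H_0: rank C_0 − rank ∂_1 = 5 − 4 = 1, and the invariant factors of ∂_1 are all 1, so H_0 ≅ Z.
  H_1: rank ker ∂_1 − rank ∂_2 = (10 − 4) − 6 = 0, and the invariant factors of ∂_2 are all 1, so H_1 ≅ 0.
  H_2: rank ker ∂_2 − rank ∂_3 = (10 − 6) − 4 = 0, and the invariant factors of ∂_3 are all 1, so H_2 ≅ 0.
  H_3: rank ker ∂_3 − rank ∂_4 = (5 − 4) − 0 = 1, and there is no ∂_4, so H_3 ≅ Z.

H_0 = Z,  H_1 = 0,  H_2 = 0,  H_3 = Z.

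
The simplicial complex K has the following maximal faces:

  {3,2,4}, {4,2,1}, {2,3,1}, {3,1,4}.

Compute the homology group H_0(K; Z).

H_0 ≅ Z.

Take the total order 1 < 2 < 3 < 4 on the vertex set. Then K (dimension 2) consists of the simplices:

  0-simplices (4): [1], [2], [3], [4]
  1-simplices (6): [1,2], [1,3], [1,4], [2,3], [2,4], [3,4]
  2-simplices (4): [1,2,3], [1,2,4], [1,3,4], [2,3,4]

so the chain groups are C_0 ≅ Z^4, C_1 ≅ Z^6, C_2 ≅ Z^4.

The boundary map ∂_1: C_1 → C_0 sends each edge [p,q] (with p < q) to q − p. For instance
  ∂[1,4] = [4] − [1].
As a 4×6 matrix over Z this has rank 3, with invariant factors (1,1,1).

∂_2: C_2 → C_1 maps a triangle to the signed sum of its edges. For instance
  ∂[1,3,4] = [3,4] − [1,4] + [1,3],
  ∂[2,3,4] = [3,4] − [2,4] + [2,3].
The resulting 6×4 matrix has rank 3, and its Smith normal form has invariant factors (1,1,1).

Now H_k = ker ∂_k / im ∂_{k+1}, so:

  H_0: rank C_0 − rank ∂_1 = 4 − 3 = 1, and the invariant factors of ∂_1 are all 1, so H_0 = Z.

(K is a triangulation of the 2-sphere S^2.)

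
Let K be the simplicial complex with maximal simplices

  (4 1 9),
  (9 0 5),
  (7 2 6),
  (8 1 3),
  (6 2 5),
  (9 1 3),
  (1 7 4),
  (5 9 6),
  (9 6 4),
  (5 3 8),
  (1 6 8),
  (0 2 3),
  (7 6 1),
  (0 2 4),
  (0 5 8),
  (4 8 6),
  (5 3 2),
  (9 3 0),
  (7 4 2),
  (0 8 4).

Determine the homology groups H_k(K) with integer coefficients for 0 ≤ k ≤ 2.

H_0 = Z,  H_1 = Z ⊕ Z/2Z,  H_2 = 0.

We work with the vertex ordering 0 < 1 < 2 < 3 < 4 < 5 < 6 < 7 < 8 < 9. The simplices of K, each written with vertices in increasing order, are:

  0-simplices (10): [0], [1], [2], [3], [4], [5], [6], [7], [8], [9]
  1-simplices (30): (30 of them)
  2-simplices (20): (20 of them)

Hence C_0 ≅ Z^10, C_1 ≅ Z^30, C_2 ≅ Z^20.

The boundary map ∂_1: C_1 → C_0 maps an edge to its endpoints' difference, ∂[p,q] = q − p.
The resulting 10×30 matrix has rank 9, and its Smith normal form has invariant factors (1,1,1,1,1,1,1,1,1).

∂_2: C_2 → C_1 sends each 2-simplex [p,q,r] to [q,r] − [p,r] + [p,q]. For instance
  ∂[0,5,8] = [5,8] − [0,8] + [0,5],
  ∂[0,3,9] = [3,9] − [0,9] + [0,3].
The 30×20 boundary matrix has rank 20 and Smith normal form diag(1,1,1,1,1,1,1,1,1,1,1,1,1,1,1,1,1,1,1,2).

Reading off H_k = ker ∂_k / im ∂_{k+1}:

  H_0: rank C_0 − rank ∂_1 = 10 − 9 = 1, and the invariant factors of ∂_1 are all 1, so H_0 = Z.
  H_1: rank ker ∂_1 − rank ∂_2 = (30 − 9) − 20 = 1, and ∂_2 has invariant factor 2 > 1, so H_1 = Z ⊕ Z/2Z.
  H_2: rank ker ∂_2 − rank ∂_3 = (20 − 20) − 0 = 0, and there is no ∂_3, so H_2 = 0.

As a check, the Euler characteristic is 10 − 30 + 20 = 0, which agrees with 1 − 1 + 0 = 0.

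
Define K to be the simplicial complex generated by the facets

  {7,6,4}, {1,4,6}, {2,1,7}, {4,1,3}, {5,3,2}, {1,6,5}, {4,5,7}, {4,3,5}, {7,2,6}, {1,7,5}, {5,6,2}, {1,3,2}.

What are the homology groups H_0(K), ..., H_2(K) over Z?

H_0 = Z,  H_1 = Z/2Z,  H_2 = 0.

Order the vertices as 1 < 2 < 3 < 4 < 5 < 6 < 7. Listing each simplex with vertices in this order, K has dimension 2 with simplices:

  0-simplices (7): [1], [2], [3], [4], [5], [6], [7]
  1-simplices (18): [1,2], [1,3], [1,4], [1,5], [1,6], [1,7], [2,3], [2,5], [2,6], [2,7], [3,4], [3,5], [4,5], [4,6], [4,7], [5,6], [5,7], [6,7]
  2-simplices (12): [1,2,3], [1,2,7], [1,3,4], [1,4,6], [1,5,6], [1,5,7], [2,3,5], [2,5,6], [2,6,7], [3,4,5], [4,5,7], [4,6,7]

so the chain groups are C_0 ≅ Z^7, C_1 ≅ Z^18, C_2 ≅ Z^12.

The boundary map ∂_1: C_1 → C_0 maps an edge to its endpoints' difference, ∂[p,q] = q − p. For instance
  ∂[1,2] = [2] − [1].
The 7×18 boundary matrix has rank 6 and Smith normal form diag(1,1,1,1,1,1).

Boundary ∂_2: C_2 → C_1 sends each 2-simplex [p,q,r] to [q,r] − [p,r] + [p,q]. For instance
  ∂[2,3,5] = [3,5] − [2,5] + [2,3],
  ∂[2,5,6] = [5,6] − [2,6] + [2,5].
The resulting 18×12 matrix has rank 12, and its Smith normal form has invariant factors (1,1,1,1,1,1,1,1,1,1,1,2).

Computing H_k = (kernel of ∂_k) / (image of ∂_{k+1}):

  H_0: rank C_0 − rank ∂_1 = 7 − 6 = 1, and the invariant factors of ∂_1 are all 1, so H_0 ≅ Z.
  H_1: rank ker ∂_1 − rank ∂_2 = (18 − 6) − 12 = 0, and ∂_2 has invariant factor 2 > 1, so H_1 ≅ Z/2Z.
  H_2: rank ker ∂_2 − rank ∂_3 = (12 − 12) − 0 = 0, and there is no ∂_3, so H_2 ≅ 0.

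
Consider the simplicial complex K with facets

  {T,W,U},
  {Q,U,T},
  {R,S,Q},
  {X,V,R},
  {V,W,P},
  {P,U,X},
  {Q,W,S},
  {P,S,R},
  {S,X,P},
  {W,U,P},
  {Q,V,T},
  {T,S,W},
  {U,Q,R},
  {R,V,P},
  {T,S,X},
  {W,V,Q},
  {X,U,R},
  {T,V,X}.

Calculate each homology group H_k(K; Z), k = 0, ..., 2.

H_0 ≅ Z,  H_1 ≅ Z × Z/2,  H_2 = 0.

Take the total order P < Q < R < S < T < U < V < W < X on the vertex set. Then K (dimension 2) consists of the simplices:

  0-simplices (9): P, Q, R, S, T, U, V, W, X
  1-simplices (27): PR, PS, PU, PV, PW, PX, QR, QS, QT, QU, QV, QW, RS, RU, RV, RX, ST, SW, SX, TU, TV, TW, TX, UW, UX, VW, VX
  2-simplices (18): PRS, PRV, PSX, PUW, PUX, PVW, QRS, QRU, QSW, QTU, QTV, QVW, RUX, RVX, STW, STX, TUW, TVX

so the chain groups are C_0 ≅ Z^9, C_1 ≅ Z^27, C_2 ≅ Z^18.

∂_1: C_1 → C_0 maps an edge to its endpoints' difference, ∂[p,q] = q − p.
This gives a 9×27 integer matrix of rank 8; reducing to Smith normal form yields diagonal entries (1,1,1,1,1,1,1,1).

Boundary ∂_2: C_2 → C_1 acts by ∂[p,q,r] = [q,r] − [p,r] + [p,q]. For instance
  ∂PSX = SX − PX + PS,
  ∂TVX = VX − TX + TV.
This gives a 27×18 integer matrix of rank 18; reducing to Smith normal form yields diagonal entries (1,1,1,1,1,1,1,1,1,1,1,1,1,1,1,1,1,2).

Reading off H_k = ker ∂_k / im ∂_{k+1}:

  H_0: rank C_0 − rank ∂_1 = 9 − 8 = 1, and the invariant factors of ∂_1 are all 1, so H_0 ≅ Z.
  H_1: rank ker ∂_1 − rank ∂_2 = (27 − 8) − 18 = 1, and ∂_2 has invariant factor 2 > 1, so H_1 ≅ Z × Z/2.
  H_2: rank ker ∂_2 − rank ∂_3 = (18 − 18) − 0 = 0, and there is no ∂_3, so H_2 ≅ 0.

(K is a triangulation of the Klein bottle.)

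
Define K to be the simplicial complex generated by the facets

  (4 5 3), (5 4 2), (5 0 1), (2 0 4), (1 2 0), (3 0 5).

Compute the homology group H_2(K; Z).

H_2 = 0.

Fix the vertex order 0 < 1 < 2 < 3 < 4 < 5 and write every simplex with vertices in increasing order. Then dim K = 2 and the simplices of K are:

  0-simplices (6): [0], [1], [2], [3], [4], [5]
  1-simplices (12): [0,1], [0,2], [0,3], [0,4], [0,5], [1,2], [1,5], [2,4], [2,5], [3,4], [3,5], [4,5]
  2-simplices (6): [0,1,2], [0,1,5], [0,2,4], [0,3,5], [2,4,5], [3,4,5]

Hence C_0 ≅ Z^6, C_1 ≅ Z^12, C_2 ≅ Z^6.

Boundary ∂_1: C_1 → C_0 sends each edge [p,q] (with p < q) to q − p.
As a 6×12 matrix over Z this has rank 5, with invariant factors (1,1,1,1,1).

The boundary map ∂_2: C_2 → C_1 acts by ∂[p,q,r] = [q,r] − [p,r] + [p,q]. For instance
  ∂[3,4,5] = [4,5] − [3,5] + [3,4],
  ∂[0,1,5] = [1,5] − [0,5] + [0,1].
This gives a 12×6 integer matrix of rank 6; reducing to Smith normal form yields diagonal entries (1,1,1,1,1,1).

Reading off H_k = ker ∂_k / im ∂_{k+1}:

  H_2: rank ker ∂_2 − rank ∂_3 = (6 − 6) − 0 = 0, and there is no ∂_3, so H_2 = 0.

(K is a triangulation of the cylinder S^1 x I.)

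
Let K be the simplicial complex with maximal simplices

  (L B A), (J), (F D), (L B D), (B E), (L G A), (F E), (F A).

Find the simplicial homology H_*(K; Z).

H_0 = Z^2,  H_1 = Z^2,  H_2 = 0.

Fix the vertex order A < B < D < E < F < G < J < L and write every simplex with vertices in increasing order. Then dim K = 2 and the simplices of K are:

  0-simplices (8): A, B, D, E, F, G, J, L
  1-simplices (11): AB, AF, AG, AL, BD, BE, BL, DF, DL, EF, GL
  2-simplices (3): ABL, AGL, BDL

giving chain groups C_0 ≅ Z^8, C_1 ≅ Z^11, C_2 ≅ Z^3.

Boundary ∂_1: C_1 → C_0 maps an edge to its endpoints' difference, ∂[p,q] = q − p. For instance
  ∂DL = L − D.
The resulting 8×11 matrix has rank 6, and its Smith normal form has invariant factors (1,1,1,1,1,1).

The boundary map ∂_2: C_2 → C_1 maps a triangle to the signed sum of its edges. For instance
  ∂AGL = GL − AL + AG,
  ∂ABL = BL − AL + AB.
This gives a 11×3 integer matrix of rank 3; reducing to Smith normal form yields diagonal entries (1,1,1).

From H_k ≅ ker(∂_k) / im(∂_{k+1}) we obtain:

  H_0: rank C_0 − rank ∂_1 = 8 − 6 = 2, and the invariant factors of ∂_1 are all 1, so H_0 ≅ Z^2.
  H_1: rank ker ∂_1 − rank ∂_2 = (11 − 6) − 3 = 2, and the invariant factors of ∂_2 are all 1, so H_1 ≅ Z^2.
  H_2: rank ker ∂_2 − rank ∂_3 = (3 − 3) − 0 = 0, and there is no ∂_3, so H_2 ≅ 0.

As a check, the Euler characteristic is 8 − 11 + 3 = 0, which agrees with 2 − 2 + 0 = 0.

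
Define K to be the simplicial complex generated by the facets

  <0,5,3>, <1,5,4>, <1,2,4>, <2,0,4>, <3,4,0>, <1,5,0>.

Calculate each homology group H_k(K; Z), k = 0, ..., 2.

Order the vertices as 0 < 1 < 2 < 3 < 4 < 5. Listing each simplex with vertices in this order, K has dimension 2 with simplices:

  0-simplices (6): [0], [1], [2], [3], [4], [5]
  1-simplices (12): [0,1], [0,2], [0,3], [0,4], [0,5], [1,2], [1,4], [1,5], [2,4], [3,4], [3,5], [4,5]
  2-simplices (6): [0,1,5], [0,2,4], [0,3,4], [0,3,5], [1,2,4], [1,4,5]

Hence C_0 ≅ Z^6, C_1 ≅ Z^12, C_2 ≅ Z^6.

Boundary ∂_1: C_1 → C_0 maps an edge to its endpoints' difference, ∂[p,q] = q − p. For instance
  ∂[0,5] = [5] − [0].
As a 6×12 matrix over Z this has rank 5, with invariant factors (1,1,1,1,1).

The boundary map ∂_2: C_2 → C_1 sends each 2-simplex [p,q,r] to [q,r] − [p,r] + [p,q]. For instance
  ∂[0,2,4] = [2,4] − [0,4] + [0,2],
  ∂[0,3,5] = [3,5] − [0,5] + [0,3].
This gives a 12×6 integer matrix of rank 6; reducing to Smith normal form yields diagonal entries (1,1,1,1,1,1).

Reading off H_k = ker ∂_k / im ∂_{k+1}:

  H_0: rank C_0 − rank ∂_1 = 6 − 5 = 1, and the invariant factors of ∂_1 are all 1, so H_0 = Z.
  H_1: rank ker ∂_1 − rank ∂_2 = (12 − 5) − 6 = 1, and the invariant factors of ∂_2 are all 1, so H_1 = Z.
  H_2: rank ker ∂_2 − rank ∂_3 = (6 − 6) − 0 = 0, and there is no ∂_3, so H_2 = 0.

H_0 ≅ Z,  H_1 ≅ Z,  H_2 = 0.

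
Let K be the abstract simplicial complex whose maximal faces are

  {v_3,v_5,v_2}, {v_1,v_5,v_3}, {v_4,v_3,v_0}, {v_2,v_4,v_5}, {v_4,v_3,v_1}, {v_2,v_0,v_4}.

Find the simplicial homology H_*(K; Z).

H_0 ≅ Z,  H_1 ≅ Z,  H_2 = 0.

Order the vertices as v_0 < v_1 < v_2 < v_3 < v_4 < v_5. Listing each simplex with vertices in this order, K has dimension 2 with simplices:

  0-simplices (6): [v_0], [v_1], [v_2], [v_3], [v_4], [v_5]
  1-simplices (12): [v_0,v_2], [v_0,v_3], [v_0,v_4], [v_1,v_3], [v_1,v_4], [v_1,v_5], [v_2,v_3], [v_2,v_4], [v_2,v_5], [v_3,v_4], [v_3,v_5], [v_4,v_5]
  2-simplices (6): [v_0,v_2,v_4], [v_0,v_3,v_4], [v_1,v_3,v_4], [v_1,v_3,v_5], [v_2,v_3,v_5], [v_2,v_4,v_5]

Hence C_0 ≅ Z^6, C_1 ≅ Z^12, C_2 ≅ Z^6.

∂_1: C_1 → C_0 sends each edge [p,q] (with p < q) to q − p. For instance
  ∂[v_4,v_5] = [v_5] − [v_4].
The 6×12 boundary matrix has rank 5 and Smith normal form diag(1,1,1,1,1).

The boundary map ∂_2: C_2 → C_1 maps a triangle to the signed sum of its edges. For instance
  ∂[v_1,v_3,v_5] = [v_3,v_5] − [v_1,v_5] + [v_1,v_3],
  ∂[v_1,v_3,v_4] = [v_3,v_4] − [v_1,v_4] + [v_1,v_3].
The 12×6 boundary matrix has rank 6 and Smith normal form diag(1,1,1,1,1,1).

Now H_k = ker ∂_k / im ∂_{k+1}, so:

  H_0: rank C_0 − rank ∂_1 = 6 − 5 = 1, and the invariant factors of ∂_1 are all 1, so H_0 = Z.
  H_1: rank ker ∂_1 − rank ∂_2 = (12 − 5) − 6 = 1, and the invariant factors of ∂_2 are all 1, so H_1 = Z.
  H_2: rank ker ∂_2 − rank ∂_3 = (6 − 6) − 0 = 0, and there is no ∂_3, so H_2 = 0.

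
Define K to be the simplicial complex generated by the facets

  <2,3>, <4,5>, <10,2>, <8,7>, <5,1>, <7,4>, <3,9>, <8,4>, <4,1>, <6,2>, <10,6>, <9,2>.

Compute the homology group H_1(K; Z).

H_1 = Z^4.

Fix the vertex order 1 < 2 < 3 < 4 < 5 < 6 < 7 < 8 < 9 < 10 and write every simplex with vertices in increasing order. Then dim K = 1 and the simplices of K are:

  0-simplices (10): [1], [2], [3], [4], [5], [6], [7], [8], [9], [10]
  1-simplices (12): [1,4], [1,5], [2,3], [2,6], [2,9], [2,10], [3,9], [4,5], [4,7], [4,8], [6,10], [7,8]

so the chain groups are C_0 ≅ Z^10, C_1 ≅ Z^12.

∂_1: C_1 → C_0 is given by ∂[p,q] = [q] − [p].
The resulting 10×12 matrix has rank 8, and its Smith normal form has invariant factors (1,1,1,1,1,1,1,1).

From H_k ≅ ker(∂_k) / im(∂_{k+1}) we obtain:

  H_1: rank ker ∂_1 − rank ∂_2 = (12 − 8) − 0 = 4, and there is no ∂_2, so H_1 ≅ Z^4.

(K is a triangulation of the disjoint union of a wedge of 2 circles and a wedge of 2 circles.)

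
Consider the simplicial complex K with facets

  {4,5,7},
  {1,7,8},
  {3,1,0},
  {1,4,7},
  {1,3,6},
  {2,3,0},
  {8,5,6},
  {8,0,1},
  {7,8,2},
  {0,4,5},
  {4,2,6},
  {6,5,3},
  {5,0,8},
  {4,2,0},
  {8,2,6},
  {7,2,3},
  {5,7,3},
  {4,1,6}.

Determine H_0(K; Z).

H_0 = Z.

K has 9 vertices, 27 edges, 18 triangles.
rank ∂_0 = 0, rank ∂_1 = 8 ⇒ b_0 = 9 − 0 − 8 = 1; all invariant factors of ∂_1 are 1 so no torsion. So H_0 = Z.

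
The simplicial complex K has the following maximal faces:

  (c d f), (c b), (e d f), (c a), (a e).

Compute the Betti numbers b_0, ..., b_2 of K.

Fix the vertex order a < b < c < d < e < f and write every simplex with vertices in increasing order. Then dim K = 2 and the simplices of K are:

  0-simplices (6): a, b, c, d, e, f
  1-simplices (8): ac, ae, bc, cd, cf, de, df, ef
  2-simplices (2): cdf, def

so the chain groups are C_0 ≅ Z^6, C_1 ≅ Z^8, C_2 ≅ Z^2.

Boundary ∂_1: C_1 → C_0 maps an edge to its endpoints' difference, ∂[p,q] = q − p.
As a 6×8 matrix over Z this has rank 5, with invariant factors (1,1,1,1,1).

Boundary ∂_2: C_2 → C_1 maps a triangle to the signed sum of its edges. For instance
  ∂cdf = df − cf + cd,
  ∂def = ef − df + de.
The resulting 8×2 matrix has rank 2, and its Smith normal form has invariant factors (1,1).

From H_k ≅ ker(∂_k) / im(∂_{k+1}) we obtain:

  H_0: rank C_0 − rank ∂_1 = 6 − 5 = 1, and the invariant factors of ∂_1 are all 1, so H_0 = Z.
  H_1: rank ker ∂_1 − rank ∂_2 = (8 − 5) − 2 = 1, and the invariant factors of ∂_2 are all 1, so H_1 = Z.
  H_2: rank ker ∂_2 − rank ∂_3 = (2 − 2) − 0 = 0, and there is no ∂_3, so H_2 = 0.

Hence the Betti numbers are b_0 = 1, b_1 = 1, b_2 = 0.

b_0 = 1, b_1 = 1, b_2 = 0.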